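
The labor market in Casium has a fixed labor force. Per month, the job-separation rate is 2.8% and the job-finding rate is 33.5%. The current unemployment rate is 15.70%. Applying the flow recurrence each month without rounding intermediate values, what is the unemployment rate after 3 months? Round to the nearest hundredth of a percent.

With a fixed labor force, u_{t+1} = u_t + s·(1−u_t) − f·u_t = u_t·(1−s−f) + s.
Here 1−s−f = 0.637 and s = 0.028.
u_1 = 0.157000 × 0.637 + 0.028 = 0.128009.
u_2 = 0.128009 × 0.637 + 0.028 = 0.109542.
u_3 = 0.109542 × 0.637 + 0.028 = 0.097778.

Unemployment rate after three months ≈ 9.78%.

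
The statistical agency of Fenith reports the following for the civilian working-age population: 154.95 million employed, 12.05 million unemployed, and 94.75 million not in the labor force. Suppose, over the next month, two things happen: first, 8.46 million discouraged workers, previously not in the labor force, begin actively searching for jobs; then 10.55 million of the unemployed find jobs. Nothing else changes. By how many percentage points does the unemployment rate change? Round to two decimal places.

Initially, labor force = 154.95 + 12.05 = 167.00 million, so u = 12.05/167.00 = 7.22%.
After the first change, unemployed and labor force both rise by 8.46 → E = 154.95, U = 20.51, labor force = 175.46 million.
After the second change, unemployed falls and employed rises by 10.55; labor force unchanged → E = 165.50, U = 9.96, labor force = 175.46 million.
New unemployment rate = 9.96 / 175.46 = 5.68%.
Change = 5.68% − 7.22% = −1.54 percentage points.

The unemployment rate changes by −1.54 percentage points.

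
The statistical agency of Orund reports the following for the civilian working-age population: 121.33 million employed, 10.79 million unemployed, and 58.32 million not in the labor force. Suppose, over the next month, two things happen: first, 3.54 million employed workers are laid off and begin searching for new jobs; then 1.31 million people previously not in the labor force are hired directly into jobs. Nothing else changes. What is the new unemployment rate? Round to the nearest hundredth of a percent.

Initially, labor force = 121.33 + 10.79 = 132.12 million, so u = 10.79/132.12 = 8.17%.
After the first change, employed falls and unemployed rises by 3.54; labor force unchanged → E = 117.79, U = 14.33, labor force = 132.12 million.
After the second change, employed and labor force both rise by 1.31; unemployed unchanged → E = 119.10, U = 14.33, labor force = 133.43 million.
New unemployment rate = 14.33 / 133.43 = 10.74%.

New unemployment rate ≈ 10.74%.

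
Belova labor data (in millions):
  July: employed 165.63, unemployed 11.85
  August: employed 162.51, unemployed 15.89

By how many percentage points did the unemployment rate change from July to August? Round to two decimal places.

July: labor force = 165.63 + 11.85 = 177.48; u = 11.85/177.48 = 6.68%.
August: labor force = 162.51 + 15.89 = 178.40; u = 15.89/178.40 = 8.91%.
Change = 8.91% − 6.68% = +2.23 pp.

The unemployment rate changed by +2.23 percentage points.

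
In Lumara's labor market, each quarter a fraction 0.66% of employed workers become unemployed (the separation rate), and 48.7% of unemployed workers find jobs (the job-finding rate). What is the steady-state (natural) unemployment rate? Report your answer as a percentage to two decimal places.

At steady state the flows balance: s·E = f·U, so U/(E+U) = s/(s+f).
u* = 0.66 / (0.66 + 48.7) = 0.66 / 49.36 = 1.34%.

Steady-state unemployment rate ≈ 1.34%.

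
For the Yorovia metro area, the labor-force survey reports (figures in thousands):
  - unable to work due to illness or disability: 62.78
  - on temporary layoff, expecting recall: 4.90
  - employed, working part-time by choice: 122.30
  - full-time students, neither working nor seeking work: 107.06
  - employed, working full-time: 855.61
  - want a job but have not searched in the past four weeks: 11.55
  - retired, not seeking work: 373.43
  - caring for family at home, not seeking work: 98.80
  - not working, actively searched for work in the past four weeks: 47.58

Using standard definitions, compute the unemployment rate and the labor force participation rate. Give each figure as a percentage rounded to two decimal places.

Unemployment rate ≈ 5.09%; labor force participation rate ≈ 61.19%.

Employed = 122.30 + 855.61 = 977.91 thousand.
Unemployed = 4.90 + 47.58 = 52.48 thousand (jobless and actively searching, or on temporary layoff).
Labor force = 977.91 + 52.48 = 1,030.39 thousand.
Not in labor force = 62.78 + 107.06 + 11.55 + 373.43 + 98.80 = 653.62 thousand (those not working and not actively searching are outside the labor force — including those who want a job but have given up searching).
Civilian working-age population = 1,030.39 + 653.62 = 1,684.01 thousand.
Unemployment rate = 52.48 / 1,030.39 = 5.09%.
Labor force participation rate = 1,030.39 / 1,684.01 = 61.19%.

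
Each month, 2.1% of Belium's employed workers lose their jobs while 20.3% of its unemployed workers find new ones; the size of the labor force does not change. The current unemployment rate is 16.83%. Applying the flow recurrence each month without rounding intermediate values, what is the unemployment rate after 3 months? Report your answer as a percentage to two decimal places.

Unemployment rate after three months ≈ 12.86%.

With a fixed labor force, u_{t+1} = u_t + s·(1−u_t) − f·u_t = u_t·(1−s−f) + s.
Here 1−s−f = 0.776 and s = 0.021.
u_1 = 0.168300 × 0.776 + 0.021 = 0.151601.
u_2 = 0.151601 × 0.776 + 0.021 = 0.138642.
u_3 = 0.138642 × 0.776 + 0.021 = 0.128586.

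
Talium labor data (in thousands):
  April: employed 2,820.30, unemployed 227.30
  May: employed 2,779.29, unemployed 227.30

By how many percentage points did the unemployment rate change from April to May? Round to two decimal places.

The unemployment rate changed by +0.10 percentage points.

April: labor force = 2,820.30 + 227.30 = 3,047.60; u = 227.30/3,047.60 = 7.46%.
May: labor force = 2,779.29 + 227.30 = 3,006.59; u = 227.30/3,006.59 = 7.56%.
Change = 7.56% − 7.46% = +0.10 pp.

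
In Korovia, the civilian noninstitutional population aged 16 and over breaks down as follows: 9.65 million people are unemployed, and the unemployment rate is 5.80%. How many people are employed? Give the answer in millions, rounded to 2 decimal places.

Labor force = U / u = 9.65 / 0.0580 ≈ 166.38 million.
Employed = labor force − unemployed = 166.38 − 9.65 = 156.73 million.

About 156.73 million are employed.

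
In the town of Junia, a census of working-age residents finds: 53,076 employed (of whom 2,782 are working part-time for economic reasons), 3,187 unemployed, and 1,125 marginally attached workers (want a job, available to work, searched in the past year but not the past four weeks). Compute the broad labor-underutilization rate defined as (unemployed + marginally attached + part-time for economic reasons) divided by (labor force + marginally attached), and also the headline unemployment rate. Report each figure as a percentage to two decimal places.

Labor force = 53,076 + 3,187 = 56,263.
Numerator = 3,187 + 1,125 + 2,782 = 7,094.
Denominator = 56,263 + 1,125 = 57,388.
Broad rate = 7,094 / 57,388 = 12.36%.
Headline unemployment rate = 3,187 / 56,263 = 5.66%.

Broad underutilization rate ≈ 12.36%; headline unemployment rate ≈ 5.66%.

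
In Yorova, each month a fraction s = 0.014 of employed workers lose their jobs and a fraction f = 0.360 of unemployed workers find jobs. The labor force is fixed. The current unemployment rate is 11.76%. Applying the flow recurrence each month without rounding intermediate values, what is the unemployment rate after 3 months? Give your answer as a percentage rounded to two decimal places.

Unemployment rate after three months ≈ 5.71%.

With a fixed labor force, u_{t+1} = u_t + s·(1−u_t) − f·u_t = u_t·(1−s−f) + s.
Here 1−s−f = 0.626 and s = 0.014.
u_1 = 0.117600 × 0.626 + 0.014 = 0.087618.
u_2 = 0.087618 × 0.626 + 0.014 = 0.068849.
u_3 = 0.068849 × 0.626 + 0.014 = 0.057099.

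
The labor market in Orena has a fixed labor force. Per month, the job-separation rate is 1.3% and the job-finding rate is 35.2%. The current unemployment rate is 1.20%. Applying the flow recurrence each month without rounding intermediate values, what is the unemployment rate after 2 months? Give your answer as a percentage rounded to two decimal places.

Unemployment rate after two months ≈ 2.61%.

With a fixed labor force, u_{t+1} = u_t + s·(1−u_t) − f·u_t = u_t·(1−s−f) + s.
Here 1−s−f = 0.635 and s = 0.013.
u_1 = 0.012000 × 0.635 + 0.013 = 0.020620.
u_2 = 0.020620 × 0.635 + 0.013 = 0.026094.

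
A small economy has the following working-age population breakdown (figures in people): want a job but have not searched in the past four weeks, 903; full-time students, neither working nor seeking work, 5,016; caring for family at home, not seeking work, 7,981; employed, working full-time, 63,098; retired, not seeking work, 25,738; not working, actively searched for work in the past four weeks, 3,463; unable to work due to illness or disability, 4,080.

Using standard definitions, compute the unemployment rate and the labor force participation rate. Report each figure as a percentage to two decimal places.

Employed = 63,098.
Unemployed = 3,463.
Labor force = 63,098 + 3,463 = 66,561.
Not in labor force = 903 + 5,016 + 7,981 + 25,738 + 4,080 = 43,718 (those not working and not actively searching are outside the labor force — including those who want a job but have given up searching).
Civilian working-age population = 66,561 + 43,718 = 110,279.
Unemployment rate = 3,463 / 66,561 = 5.20%.
Labor force participation rate = 66,561 / 110,279 = 60.36%.

Unemployment rate ≈ 5.20%; labor force participation rate ≈ 60.36%.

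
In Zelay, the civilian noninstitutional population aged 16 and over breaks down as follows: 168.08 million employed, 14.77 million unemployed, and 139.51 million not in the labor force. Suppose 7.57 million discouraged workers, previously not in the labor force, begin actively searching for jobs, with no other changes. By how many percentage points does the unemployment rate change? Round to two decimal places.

Initially, labor force = 168.08 + 14.77 = 182.85 million, so u = 14.77/182.85 = 8.08%.
After the change, unemployed and labor force both rise by 7.57 → E = 168.08, U = 22.34, labor force = 190.42 million.
New unemployment rate = 22.34 / 190.42 = 11.73%.
Change = 11.73% − 8.08% = +3.65 percentage points.

The unemployment rate changes by +3.65 percentage points.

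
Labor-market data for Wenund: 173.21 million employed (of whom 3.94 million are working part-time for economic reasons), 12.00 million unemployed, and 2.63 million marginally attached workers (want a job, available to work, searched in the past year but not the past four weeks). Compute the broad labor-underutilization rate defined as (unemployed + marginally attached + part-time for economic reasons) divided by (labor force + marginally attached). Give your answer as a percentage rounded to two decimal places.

Labor force = 173.21 + 12.00 = 185.21 million.
Numerator = 12.00 + 2.63 + 3.94 = 18.57 million.
Denominator = 185.21 + 2.63 = 187.84 million.
Broad rate = 18.57 / 187.84 = 9.89%.

Broad underutilization rate ≈ 9.89%.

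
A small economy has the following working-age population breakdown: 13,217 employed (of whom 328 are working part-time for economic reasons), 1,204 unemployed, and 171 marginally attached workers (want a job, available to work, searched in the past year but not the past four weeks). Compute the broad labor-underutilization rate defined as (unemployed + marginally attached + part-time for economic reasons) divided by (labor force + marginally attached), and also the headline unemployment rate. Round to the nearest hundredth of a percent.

Broad underutilization rate ≈ 11.67%; headline unemployment rate ≈ 8.35%.

Labor force = 13,217 + 1,204 = 14,421.
Numerator = 1,204 + 171 + 328 = 1,703.
Denominator = 14,421 + 171 = 14,592.
Broad rate = 1,703 / 14,592 = 11.67%.
Headline unemployment rate = 1,204 / 14,421 = 8.35%.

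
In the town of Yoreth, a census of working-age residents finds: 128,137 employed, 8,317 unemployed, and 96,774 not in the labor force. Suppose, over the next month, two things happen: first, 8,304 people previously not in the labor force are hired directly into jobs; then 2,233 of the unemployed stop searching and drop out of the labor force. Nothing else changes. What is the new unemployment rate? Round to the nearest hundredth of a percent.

New unemployment rate ≈ 4.27%.

Initially, labor force = 128,137 + 8,317 = 136,454, so u = 8,317/136,454 = 6.10%.
After the first change, employed and labor force both rise by 8,304; unemployed unchanged → E = 136,441, U = 8,317, labor force = 144,758.
After the second change, unemployed and labor force both fall by 2,233 → E = 136,441, U = 6,084, labor force = 142,525.
New unemployment rate = 6,084 / 142,525 = 4.27%.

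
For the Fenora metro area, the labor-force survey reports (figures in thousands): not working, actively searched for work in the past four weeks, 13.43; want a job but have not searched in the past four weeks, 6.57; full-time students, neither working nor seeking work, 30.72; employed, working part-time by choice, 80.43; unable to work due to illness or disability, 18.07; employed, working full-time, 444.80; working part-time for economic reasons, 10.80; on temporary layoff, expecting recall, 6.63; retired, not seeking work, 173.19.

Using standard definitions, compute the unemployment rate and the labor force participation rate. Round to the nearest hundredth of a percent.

Employed = 80.43 + 444.80 + 10.80 = 536.03 thousand (anyone who worked, including part-time for economic reasons, counts as employed).
Unemployed = 13.43 + 6.63 = 20.06 thousand (jobless and actively searching, or on temporary layoff).
Labor force = 536.03 + 20.06 = 556.09 thousand.
Not in labor force = 6.57 + 30.72 + 18.07 + 173.19 = 228.55 thousand (those not working and not actively searching are outside the labor force — including those who want a job but have given up searching).
Civilian working-age population = 556.09 + 228.55 = 784.64 thousand.
Unemployment rate = 20.06 / 556.09 = 3.61%.
Labor force participation rate = 556.09 / 784.64 = 70.87%.

Unemployment rate ≈ 3.61%; labor force participation rate ≈ 70.87%.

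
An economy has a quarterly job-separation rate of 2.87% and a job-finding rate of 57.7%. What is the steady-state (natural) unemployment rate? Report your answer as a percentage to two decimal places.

Steady-state unemployment rate ≈ 4.74%.

At steady state the flows balance: s·E = f·U, so U/(E+U) = s/(s+f).
u* = 2.87 / (2.87 + 57.7) = 2.87 / 60.57 = 4.74%.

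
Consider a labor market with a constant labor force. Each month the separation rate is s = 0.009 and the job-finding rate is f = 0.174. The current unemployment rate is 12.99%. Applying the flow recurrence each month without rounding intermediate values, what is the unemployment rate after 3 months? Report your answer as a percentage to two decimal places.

With a fixed labor force, u_{t+1} = u_t + s·(1−u_t) − f·u_t = u_t·(1−s−f) + s.
Here 1−s−f = 0.817 and s = 0.009.
u_1 = 0.129900 × 0.817 + 0.009 = 0.115128.
u_2 = 0.115128 × 0.817 + 0.009 = 0.103060.
u_3 = 0.103060 × 0.817 + 0.009 = 0.093200.

Unemployment rate after three months ≈ 9.32%.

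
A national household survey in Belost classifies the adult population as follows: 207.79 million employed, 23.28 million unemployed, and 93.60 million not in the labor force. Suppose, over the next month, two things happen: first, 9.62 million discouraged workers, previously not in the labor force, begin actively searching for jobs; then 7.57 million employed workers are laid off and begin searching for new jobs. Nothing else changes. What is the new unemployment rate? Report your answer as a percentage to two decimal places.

Initially, labor force = 207.79 + 23.28 = 231.07 million, so u = 23.28/231.07 = 10.07%.
After the first change, unemployed and labor force both rise by 9.62 → E = 207.79, U = 32.90, labor force = 240.69 million.
After the second change, employed falls and unemployed rises by 7.57; labor force unchanged → E = 200.22, U = 40.47, labor force = 240.69 million.
New unemployment rate = 40.47 / 240.69 = 16.81%.

New unemployment rate ≈ 16.81%.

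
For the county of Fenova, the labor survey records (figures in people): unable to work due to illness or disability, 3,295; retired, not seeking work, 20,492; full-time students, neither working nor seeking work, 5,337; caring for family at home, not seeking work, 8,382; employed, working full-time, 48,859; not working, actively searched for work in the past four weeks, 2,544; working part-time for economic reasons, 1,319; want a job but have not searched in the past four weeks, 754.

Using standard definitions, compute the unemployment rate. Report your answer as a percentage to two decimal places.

Employed = 48,859 + 1,319 = 50,178 (anyone who worked, including part-time for economic reasons, counts as employed).
Unemployed = 2,544.
Labor force = 50,178 + 2,544 = 52,722.
Unemployment rate = 2,544 / 52,722 = 4.83%.

Unemployment rate ≈ 4.83%.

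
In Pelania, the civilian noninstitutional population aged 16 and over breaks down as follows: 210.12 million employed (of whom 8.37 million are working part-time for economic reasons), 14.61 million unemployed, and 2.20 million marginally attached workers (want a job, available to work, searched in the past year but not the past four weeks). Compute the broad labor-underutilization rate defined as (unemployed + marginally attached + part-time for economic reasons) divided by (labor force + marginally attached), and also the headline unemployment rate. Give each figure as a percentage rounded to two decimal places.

Broad underutilization rate ≈ 11.10%; headline unemployment rate ≈ 6.50%.

Labor force = 210.12 + 14.61 = 224.73 million.
Numerator = 14.61 + 2.20 + 8.37 = 25.18 million.
Denominator = 224.73 + 2.20 = 226.93 million.
Broad rate = 25.18 / 226.93 = 11.10%.
Headline unemployment rate = 14.61 / 224.73 = 6.50%.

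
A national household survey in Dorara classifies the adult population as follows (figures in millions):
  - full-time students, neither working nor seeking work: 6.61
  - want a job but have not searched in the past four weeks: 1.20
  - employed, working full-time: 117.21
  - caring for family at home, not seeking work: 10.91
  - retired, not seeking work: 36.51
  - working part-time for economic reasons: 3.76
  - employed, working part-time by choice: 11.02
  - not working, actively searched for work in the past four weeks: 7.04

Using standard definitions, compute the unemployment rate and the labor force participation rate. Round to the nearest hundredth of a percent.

Employed = 117.21 + 3.76 + 11.02 = 131.99 million (anyone who worked, including part-time for economic reasons, counts as employed).
Unemployed = 7.04 million.
Labor force = 131.99 + 7.04 = 139.03 million.
Not in labor force = 6.61 + 1.20 + 10.91 + 36.51 = 55.23 million (those not working and not actively searching are outside the labor force — including those who want a job but have given up searching).
Civilian working-age population = 139.03 + 55.23 = 194.26 million.
Unemployment rate = 7.04 / 139.03 = 5.06%.
Labor force participation rate = 139.03 / 194.26 = 71.57%.

Unemployment rate ≈ 5.06%; labor force participation rate ≈ 71.57%.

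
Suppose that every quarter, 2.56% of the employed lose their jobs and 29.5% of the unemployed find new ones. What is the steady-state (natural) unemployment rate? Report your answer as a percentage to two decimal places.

At steady state the flows balance: s·E = f·U, so U/(E+U) = s/(s+f).
u* = 2.56 / (2.56 + 29.5) = 2.56 / 32.06 = 7.99%.

Steady-state unemployment rate ≈ 7.99%.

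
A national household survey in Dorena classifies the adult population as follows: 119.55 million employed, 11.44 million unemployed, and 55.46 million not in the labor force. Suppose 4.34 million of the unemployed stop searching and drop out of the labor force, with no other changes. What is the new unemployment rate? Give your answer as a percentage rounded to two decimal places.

New unemployment rate ≈ 5.61%.

Initially, labor force = 119.55 + 11.44 = 130.99 million, so u = 11.44/130.99 = 8.73%.
After the change, unemployed and labor force both fall by 4.34 → E = 119.55, U = 7.10, labor force = 126.65 million.
New unemployment rate = 7.10 / 126.65 = 5.61%.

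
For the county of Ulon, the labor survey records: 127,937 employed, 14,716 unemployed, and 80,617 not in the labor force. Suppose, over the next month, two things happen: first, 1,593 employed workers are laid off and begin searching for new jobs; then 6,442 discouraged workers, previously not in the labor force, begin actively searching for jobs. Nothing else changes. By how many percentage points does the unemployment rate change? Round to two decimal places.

The unemployment rate changes by +4.94 percentage points.

Initially, labor force = 127,937 + 14,716 = 142,653, so u = 14,716/142,653 = 10.32%.
After the first change, employed falls and unemployed rises by 1,593; labor force unchanged → E = 126,344, U = 16,309, labor force = 142,653.
After the second change, unemployed and labor force both rise by 6,442 → E = 126,344, U = 22,751, labor force = 149,095.
New unemployment rate = 22,751 / 149,095 = 15.26%.
Change = 15.26% − 10.32% = +4.94 percentage points.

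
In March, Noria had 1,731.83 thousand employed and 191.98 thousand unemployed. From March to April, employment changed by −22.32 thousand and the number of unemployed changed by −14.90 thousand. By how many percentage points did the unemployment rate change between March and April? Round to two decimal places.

March: labor force = 1,731.83 + 191.98 = 1,923.81; u = 191.98/1,923.81 = 9.98%.
April: labor force = 1,709.51 + 177.08 = 1,886.59; u = 177.08/1,886.59 = 9.39%.
Change = 9.39% − 9.98% = −0.59 pp.

The unemployment rate changed by −0.59 percentage points.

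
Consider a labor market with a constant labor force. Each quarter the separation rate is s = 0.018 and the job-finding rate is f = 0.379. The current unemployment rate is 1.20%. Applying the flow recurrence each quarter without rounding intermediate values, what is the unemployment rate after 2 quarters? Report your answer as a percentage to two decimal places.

With a fixed labor force, u_{t+1} = u_t + s·(1−u_t) − f·u_t = u_t·(1−s−f) + s.
Here 1−s−f = 0.603 and s = 0.018.
u_1 = 0.012000 × 0.603 + 0.018 = 0.025236.
u_2 = 0.025236 × 0.603 + 0.018 = 0.033217.

Unemployment rate after two quarters ≈ 3.32%.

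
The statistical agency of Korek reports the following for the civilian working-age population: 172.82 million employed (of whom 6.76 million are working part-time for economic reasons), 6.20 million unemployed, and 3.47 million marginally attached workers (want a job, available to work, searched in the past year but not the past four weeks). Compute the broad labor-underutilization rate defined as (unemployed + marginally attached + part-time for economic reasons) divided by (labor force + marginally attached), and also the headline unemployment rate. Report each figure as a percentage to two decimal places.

Broad underutilization rate ≈ 9.00%; headline unemployment rate ≈ 3.46%.

Labor force = 172.82 + 6.20 = 179.02 million.
Numerator = 6.20 + 3.47 + 6.76 = 16.43 million.
Denominator = 179.02 + 3.47 = 182.49 million.
Broad rate = 16.43 / 182.49 = 9.00%.
Headline unemployment rate = 6.20 / 179.02 = 3.46%.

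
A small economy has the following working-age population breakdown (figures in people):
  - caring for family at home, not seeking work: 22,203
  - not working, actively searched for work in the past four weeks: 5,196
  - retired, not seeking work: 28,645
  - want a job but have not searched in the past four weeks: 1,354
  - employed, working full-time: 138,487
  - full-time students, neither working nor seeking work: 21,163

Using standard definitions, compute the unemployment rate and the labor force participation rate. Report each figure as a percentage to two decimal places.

Employed = 138,487.
Unemployed = 5,196.
Labor force = 138,487 + 5,196 = 143,683.
Not in labor force = 22,203 + 28,645 + 1,354 + 21,163 = 73,365 (those not working and not actively searching are outside the labor force — including those who want a job but have given up searching).
Civilian working-age population = 143,683 + 73,365 = 217,048.
Unemployment rate = 5,196 / 143,683 = 3.62%.
Labor force participation rate = 143,683 / 217,048 = 66.20%.

Unemployment rate ≈ 3.62%; labor force participation rate ≈ 66.20%.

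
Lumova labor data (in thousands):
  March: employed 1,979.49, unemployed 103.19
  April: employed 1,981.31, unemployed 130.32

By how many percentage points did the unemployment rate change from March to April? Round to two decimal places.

The unemployment rate changed by +1.22 percentage points.

March: labor force = 1,979.49 + 103.19 = 2,082.68; u = 103.19/2,082.68 = 4.95%.
April: labor force = 1,981.31 + 130.32 = 2,111.63; u = 130.32/2,111.63 = 6.17%.
Change = 6.17% − 4.95% = +1.22 pp.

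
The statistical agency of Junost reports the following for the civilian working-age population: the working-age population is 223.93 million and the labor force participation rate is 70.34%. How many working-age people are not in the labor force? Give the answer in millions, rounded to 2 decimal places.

About 66.42 million are not in the labor force.

Share not in the labor force = 1 − 0.7034 = 0.2966.
Not in labor force = 0.2966 × 223.93 ≈ 66.42 million.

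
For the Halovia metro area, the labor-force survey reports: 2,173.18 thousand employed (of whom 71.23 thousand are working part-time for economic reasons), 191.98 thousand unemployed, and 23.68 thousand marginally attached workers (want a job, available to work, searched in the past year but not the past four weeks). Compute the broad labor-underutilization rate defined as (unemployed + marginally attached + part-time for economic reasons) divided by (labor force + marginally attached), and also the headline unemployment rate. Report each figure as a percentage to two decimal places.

Broad underutilization rate ≈ 12.01%; headline unemployment rate ≈ 8.12%.

Labor force = 2,173.18 + 191.98 = 2,365.16 thousand.
Numerator = 191.98 + 23.68 + 71.23 = 286.89 thousand.
Denominator = 2,365.16 + 23.68 = 2,388.84 thousand.
Broad rate = 286.89 / 2,388.84 = 12.01%.
Headline unemployment rate = 191.98 / 2,365.16 = 8.12%.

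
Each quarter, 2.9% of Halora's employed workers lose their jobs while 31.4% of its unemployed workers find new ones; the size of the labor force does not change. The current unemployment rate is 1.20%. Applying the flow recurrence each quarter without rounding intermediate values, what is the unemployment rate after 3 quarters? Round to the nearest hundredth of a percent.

With a fixed labor force, u_{t+1} = u_t + s·(1−u_t) − f·u_t = u_t·(1−s−f) + s.
Here 1−s−f = 0.657 and s = 0.029.
u_1 = 0.012000 × 0.657 + 0.029 = 0.036884.
u_2 = 0.036884 × 0.657 + 0.029 = 0.053233.
u_3 = 0.053233 × 0.657 + 0.029 = 0.063974.

Unemployment rate after three quarters ≈ 6.40%.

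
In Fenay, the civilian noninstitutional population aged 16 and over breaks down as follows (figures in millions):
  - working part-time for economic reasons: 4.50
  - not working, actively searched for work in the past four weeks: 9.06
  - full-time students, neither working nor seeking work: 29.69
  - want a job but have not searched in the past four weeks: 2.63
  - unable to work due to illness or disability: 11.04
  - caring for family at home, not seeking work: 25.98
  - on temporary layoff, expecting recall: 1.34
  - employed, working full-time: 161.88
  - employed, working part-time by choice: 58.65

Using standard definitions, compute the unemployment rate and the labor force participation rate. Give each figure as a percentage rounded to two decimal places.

Unemployment rate ≈ 4.42%; labor force participation rate ≈ 77.25%.

Employed = 4.50 + 161.88 + 58.65 = 225.03 million (anyone who worked, including part-time for economic reasons, counts as employed).
Unemployed = 9.06 + 1.34 = 10.40 million (jobless and actively searching, or on temporary layoff).
Labor force = 225.03 + 10.40 = 235.43 million.
Not in labor force = 29.69 + 2.63 + 11.04 + 25.98 = 69.34 million (those not working and not actively searching are outside the labor force — including those who want a job but have given up searching).
Civilian working-age population = 235.43 + 69.34 = 304.77 million.
Unemployment rate = 10.40 / 235.43 = 4.42%.
Labor force participation rate = 235.43 / 304.77 = 77.25%.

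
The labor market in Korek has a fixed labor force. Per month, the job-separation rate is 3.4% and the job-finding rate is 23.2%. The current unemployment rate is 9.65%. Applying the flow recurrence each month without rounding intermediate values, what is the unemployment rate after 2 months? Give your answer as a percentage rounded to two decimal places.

With a fixed labor force, u_{t+1} = u_t + s·(1−u_t) − f·u_t = u_t·(1−s−f) + s.
Here 1−s−f = 0.734 and s = 0.034.
u_1 = 0.096500 × 0.734 + 0.034 = 0.104831.
u_2 = 0.104831 × 0.734 + 0.034 = 0.110946.

Unemployment rate after two months ≈ 11.09%.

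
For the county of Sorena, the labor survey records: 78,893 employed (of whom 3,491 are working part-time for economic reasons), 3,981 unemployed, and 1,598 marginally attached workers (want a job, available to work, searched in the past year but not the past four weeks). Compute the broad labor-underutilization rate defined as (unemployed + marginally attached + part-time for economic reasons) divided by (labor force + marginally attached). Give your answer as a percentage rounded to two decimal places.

Broad underutilization rate ≈ 10.74%.

Labor force = 78,893 + 3,981 = 82,874.
Numerator = 3,981 + 1,598 + 3,491 = 9,070.
Denominator = 82,874 + 1,598 = 84,472.
Broad rate = 9,070 / 84,472 = 10.74%.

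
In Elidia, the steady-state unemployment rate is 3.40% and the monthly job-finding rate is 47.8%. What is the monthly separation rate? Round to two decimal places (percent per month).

Separation rate ≈ 1.68% per month.

From u* = s/(s+f): s = u·f/(1−u).
s = 0.0340 × 47.8 / (1 − 0.0340) = 1.6252 / 0.9660 ≈ 1.68% per month.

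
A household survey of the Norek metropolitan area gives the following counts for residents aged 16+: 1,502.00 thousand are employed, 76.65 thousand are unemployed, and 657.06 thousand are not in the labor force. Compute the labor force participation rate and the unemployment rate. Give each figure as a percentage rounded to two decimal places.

Labor force participation rate ≈ 70.61%; unemployment rate ≈ 4.86%.

Labor force = employed + unemployed = 1,502.00 + 76.65 = 1,578.65 thousand.
Working-age population = 1,578.65 + 657.06 = 2,235.71 thousand.
Unemployment rate = 76.65 / 1,578.65 = 4.86%.
Labor force participation rate = 1,578.65 / 2,235.71 = 70.61%.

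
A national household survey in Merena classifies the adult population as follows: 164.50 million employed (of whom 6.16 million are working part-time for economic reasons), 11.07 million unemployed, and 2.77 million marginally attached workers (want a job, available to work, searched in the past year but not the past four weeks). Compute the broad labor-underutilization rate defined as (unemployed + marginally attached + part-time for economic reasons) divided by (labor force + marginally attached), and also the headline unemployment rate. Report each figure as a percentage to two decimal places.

Broad underutilization rate ≈ 11.21%; headline unemployment rate ≈ 6.31%.

Labor force = 164.50 + 11.07 = 175.57 million.
Numerator = 11.07 + 2.77 + 6.16 = 20.00 million.
Denominator = 175.57 + 2.77 = 178.34 million.
Broad rate = 20.00 / 178.34 = 11.21%.
Headline unemployment rate = 11.07 / 175.57 = 6.31%.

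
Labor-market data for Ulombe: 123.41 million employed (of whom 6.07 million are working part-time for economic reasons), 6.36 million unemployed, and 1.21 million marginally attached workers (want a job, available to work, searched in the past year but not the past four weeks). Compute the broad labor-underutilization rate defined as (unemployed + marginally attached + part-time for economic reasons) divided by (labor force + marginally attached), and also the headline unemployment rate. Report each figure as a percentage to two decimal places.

Broad underutilization rate ≈ 10.41%; headline unemployment rate ≈ 4.90%.

Labor force = 123.41 + 6.36 = 129.77 million.
Numerator = 6.36 + 1.21 + 6.07 = 13.64 million.
Denominator = 129.77 + 1.21 = 130.98 million.
Broad rate = 13.64 / 130.98 = 10.41%.
Headline unemployment rate = 6.36 / 129.77 = 4.90%.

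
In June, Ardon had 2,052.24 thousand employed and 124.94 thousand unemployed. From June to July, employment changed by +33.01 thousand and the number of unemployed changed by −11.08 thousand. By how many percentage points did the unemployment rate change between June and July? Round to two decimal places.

The unemployment rate changed by −0.56 percentage points.

June: labor force = 2,052.24 + 124.94 = 2,177.18; u = 124.94/2,177.18 = 5.74%.
July: labor force = 2,085.25 + 113.86 = 2,199.11; u = 113.86/2,199.11 = 5.18%.
Change = 5.18% − 5.74% = −0.56 pp.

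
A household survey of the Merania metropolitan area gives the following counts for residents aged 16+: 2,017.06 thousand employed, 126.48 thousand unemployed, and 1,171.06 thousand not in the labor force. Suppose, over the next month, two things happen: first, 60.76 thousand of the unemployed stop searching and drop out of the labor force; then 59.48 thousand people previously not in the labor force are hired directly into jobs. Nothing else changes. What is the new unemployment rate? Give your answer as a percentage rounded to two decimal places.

New unemployment rate ≈ 3.07%.

Initially, labor force = 2,017.06 + 126.48 = 2,143.54 thousand, so u = 126.48/2,143.54 = 5.90%.
After the first change, unemployed and labor force both fall by 60.76 → E = 2,017.06, U = 65.72, labor force = 2,082.78 thousand.
After the second change, employed and labor force both rise by 59.48; unemployed unchanged → E = 2,076.54, U = 65.72, labor force = 2,142.26 thousand.
New unemployment rate = 65.72 / 2,142.26 = 3.07%.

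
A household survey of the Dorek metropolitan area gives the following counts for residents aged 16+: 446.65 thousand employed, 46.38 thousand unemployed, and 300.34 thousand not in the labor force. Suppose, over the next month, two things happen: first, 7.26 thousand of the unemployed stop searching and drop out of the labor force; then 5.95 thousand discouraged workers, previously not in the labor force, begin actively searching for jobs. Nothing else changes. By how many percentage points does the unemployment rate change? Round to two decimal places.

Initially, labor force = 446.65 + 46.38 = 493.03 thousand, so u = 46.38/493.03 = 9.41%.
After the first change, unemployed and labor force both fall by 7.26 → E = 446.65, U = 39.12, labor force = 485.77 thousand.
After the second change, unemployed and labor force both rise by 5.95 → E = 446.65, U = 45.07, labor force = 491.72 thousand.
New unemployment rate = 45.07 / 491.72 = 9.17%.
Change = 9.17% − 9.41% = −0.24 percentage points.

The unemployment rate changes by −0.24 percentage points.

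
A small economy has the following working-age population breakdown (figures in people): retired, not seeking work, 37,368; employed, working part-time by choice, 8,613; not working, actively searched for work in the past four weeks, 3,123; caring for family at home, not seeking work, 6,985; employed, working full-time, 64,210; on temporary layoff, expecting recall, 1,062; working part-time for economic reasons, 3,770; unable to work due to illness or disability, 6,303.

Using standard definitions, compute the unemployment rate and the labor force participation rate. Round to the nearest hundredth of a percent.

Employed = 8,613 + 64,210 + 3,770 = 76,593 (anyone who worked, including part-time for economic reasons, counts as employed).
Unemployed = 3,123 + 1,062 = 4,185 (jobless and actively searching, or on temporary layoff).
Labor force = 76,593 + 4,185 = 80,778.
Not in labor force = 37,368 + 6,985 + 6,303 = 50,656 (those not working and not actively searching are outside the labor force).
Civilian working-age population = 80,778 + 50,656 = 131,434.
Unemployment rate = 4,185 / 80,778 = 5.18%.
Labor force participation rate = 80,778 / 131,434 = 61.46%.

Unemployment rate ≈ 5.18%; labor force participation rate ≈ 61.46%.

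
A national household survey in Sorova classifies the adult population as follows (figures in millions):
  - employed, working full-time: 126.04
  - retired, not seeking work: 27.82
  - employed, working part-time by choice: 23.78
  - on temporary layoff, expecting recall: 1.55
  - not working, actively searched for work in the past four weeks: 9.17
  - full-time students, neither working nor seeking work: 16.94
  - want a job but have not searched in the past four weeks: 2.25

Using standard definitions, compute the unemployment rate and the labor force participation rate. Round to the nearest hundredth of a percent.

Employed = 126.04 + 23.78 = 149.82 million.
Unemployed = 1.55 + 9.17 = 10.72 million (jobless and actively searching, or on temporary layoff).
Labor force = 149.82 + 10.72 = 160.54 million.
Not in labor force = 27.82 + 16.94 + 2.25 = 47.01 million (those not working and not actively searching are outside the labor force — including those who want a job but have given up searching).
Civilian working-age population = 160.54 + 47.01 = 207.55 million.
Unemployment rate = 10.72 / 160.54 = 6.68%.
Labor force participation rate = 160.54 / 207.55 = 77.35%.

Unemployment rate ≈ 6.68%; labor force participation rate ≈ 77.35%.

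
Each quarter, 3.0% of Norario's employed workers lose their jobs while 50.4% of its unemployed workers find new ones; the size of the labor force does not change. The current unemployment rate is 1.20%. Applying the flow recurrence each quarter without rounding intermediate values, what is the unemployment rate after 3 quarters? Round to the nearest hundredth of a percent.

Unemployment rate after three quarters ≈ 5.17%.

With a fixed labor force, u_{t+1} = u_t + s·(1−u_t) − f·u_t = u_t·(1−s−f) + s.
Here 1−s−f = 0.466 and s = 0.030.
u_1 = 0.012000 × 0.466 + 0.030 = 0.035592.
u_2 = 0.035592 × 0.466 + 0.030 = 0.046586.
u_3 = 0.046586 × 0.466 + 0.030 = 0.051709.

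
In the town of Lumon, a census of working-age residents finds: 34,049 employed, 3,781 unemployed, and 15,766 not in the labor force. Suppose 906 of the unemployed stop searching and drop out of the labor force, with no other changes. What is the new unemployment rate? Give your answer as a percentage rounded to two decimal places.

Initially, labor force = 34,049 + 3,781 = 37,830, so u = 3,781/37,830 = 9.99%.
After the change, unemployed and labor force both fall by 906 → E = 34,049, U = 2,875, labor force = 36,924.
New unemployment rate = 2,875 / 36,924 = 7.79%.

New unemployment rate ≈ 7.79%.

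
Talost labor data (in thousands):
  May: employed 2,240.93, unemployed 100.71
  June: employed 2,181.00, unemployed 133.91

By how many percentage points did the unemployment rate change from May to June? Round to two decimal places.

May: labor force = 2,240.93 + 100.71 = 2,341.64; u = 100.71/2,341.64 = 4.30%.
June: labor force = 2,181.00 + 133.91 = 2,314.91; u = 133.91/2,314.91 = 5.78%.
Change = 5.78% − 4.30% = +1.48 pp.

The unemployment rate changed by +1.48 percentage points.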